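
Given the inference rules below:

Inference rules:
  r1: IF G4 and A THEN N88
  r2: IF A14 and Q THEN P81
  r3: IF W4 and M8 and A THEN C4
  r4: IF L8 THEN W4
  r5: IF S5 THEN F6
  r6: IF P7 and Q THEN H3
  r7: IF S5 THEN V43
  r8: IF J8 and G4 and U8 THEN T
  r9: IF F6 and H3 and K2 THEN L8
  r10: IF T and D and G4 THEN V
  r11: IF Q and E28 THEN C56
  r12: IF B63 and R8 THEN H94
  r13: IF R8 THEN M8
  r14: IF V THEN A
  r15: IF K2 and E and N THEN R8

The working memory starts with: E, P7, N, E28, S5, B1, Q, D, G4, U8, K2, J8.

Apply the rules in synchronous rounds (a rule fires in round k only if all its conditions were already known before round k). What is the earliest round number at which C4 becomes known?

Round 1 — r5, r6, r7, r8, r11, r15, derive F6, H3, V43, T, C56, R8.
Round 2 — r9, r10, r13, derive L8, V, M8.
Round 3 — r4, r14, derive W4, A.
Round 4 — r1, r3, derive N88, C4.
C4 first appears in round 4.

4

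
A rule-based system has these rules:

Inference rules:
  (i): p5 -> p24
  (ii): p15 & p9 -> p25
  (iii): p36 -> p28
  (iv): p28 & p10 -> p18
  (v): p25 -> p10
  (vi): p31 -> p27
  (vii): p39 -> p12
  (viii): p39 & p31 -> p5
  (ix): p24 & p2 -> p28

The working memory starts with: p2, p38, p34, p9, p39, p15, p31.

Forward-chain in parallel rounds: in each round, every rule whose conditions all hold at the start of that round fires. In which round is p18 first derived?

4

Round 1 — (ii), (vi), (vii), (viii), derive p25, p27, p12, p5.
Round 2 — (i), (v), derive p24, p10.
Round 3 — (ix), derive p28.
Round 4 — (iv), derive p18.
p18 first appears in round 4.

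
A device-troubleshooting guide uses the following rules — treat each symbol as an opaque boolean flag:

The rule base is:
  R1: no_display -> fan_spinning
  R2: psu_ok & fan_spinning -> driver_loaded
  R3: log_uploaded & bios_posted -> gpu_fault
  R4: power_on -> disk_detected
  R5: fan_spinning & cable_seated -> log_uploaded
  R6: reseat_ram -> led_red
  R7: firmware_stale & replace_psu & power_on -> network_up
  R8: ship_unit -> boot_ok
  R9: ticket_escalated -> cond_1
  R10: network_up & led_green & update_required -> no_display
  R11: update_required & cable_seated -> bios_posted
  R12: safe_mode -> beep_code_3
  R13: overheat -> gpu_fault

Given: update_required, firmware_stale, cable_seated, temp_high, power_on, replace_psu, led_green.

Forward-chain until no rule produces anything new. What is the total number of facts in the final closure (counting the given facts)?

Round 1 — R4, R7, R11, derive disk_detected, network_up, bios_posted.
Round 2 — R10, derive no_display.
Round 3 — R1, derive fan_spinning.
Round 4 — R5, derive log_uploaded.
Round 5 — R3, derive gpu_fault.
Closure: {bios_posted, cable_seated, disk_detected, fan_spinning, firmware_stale, gpu_fault, led_green, log_uploaded, network_up, no_display, power_on, replace_psu, temp_high, update_required} — 14 facts.

14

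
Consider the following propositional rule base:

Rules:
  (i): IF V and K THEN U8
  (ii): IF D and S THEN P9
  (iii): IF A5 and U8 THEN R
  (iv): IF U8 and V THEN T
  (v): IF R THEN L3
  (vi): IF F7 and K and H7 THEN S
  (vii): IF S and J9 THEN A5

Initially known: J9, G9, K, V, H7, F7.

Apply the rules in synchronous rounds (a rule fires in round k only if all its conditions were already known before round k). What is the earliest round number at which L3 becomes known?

[1] (i) [IF V and K THEN U8]; (vi) [IF F7 and K and H7 THEN S]. ⇒ new: U8, S.
[2] (iv) [IF U8 and V THEN T]; (vii) [IF S and J9 THEN A5]. ⇒ new: T, A5.
[3] (iii) [IF A5 and U8 THEN R]. ⇒ new: R.
[4] (v) [IF R THEN L3]. ⇒ new: L3.
L3 first appears in round 4.

4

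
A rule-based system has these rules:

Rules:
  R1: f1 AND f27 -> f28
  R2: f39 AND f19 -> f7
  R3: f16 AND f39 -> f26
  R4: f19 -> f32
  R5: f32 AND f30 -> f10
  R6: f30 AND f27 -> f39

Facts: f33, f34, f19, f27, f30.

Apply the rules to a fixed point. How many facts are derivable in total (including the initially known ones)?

Round 1 fires R4, R6, giving f32, f39.
Round 2 fires R2, R5, giving f7, f10.
Closure: {f10, f19, f27, f30, f32, f33, f34, f39, f7} — 9 facts.

9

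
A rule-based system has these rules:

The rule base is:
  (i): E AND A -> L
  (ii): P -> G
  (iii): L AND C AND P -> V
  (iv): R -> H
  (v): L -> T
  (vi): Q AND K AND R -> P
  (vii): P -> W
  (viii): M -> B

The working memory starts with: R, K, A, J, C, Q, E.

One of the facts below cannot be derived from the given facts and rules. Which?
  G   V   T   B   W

Round 1 fires (i), (iv), (vi), giving L, H, P.
Round 2 fires (ii), (iii), (v), (vii), giving G, V, T, W.
Derived: V (round 2), G (round 2), T (round 2), W (round 2). B never appears in any round.

B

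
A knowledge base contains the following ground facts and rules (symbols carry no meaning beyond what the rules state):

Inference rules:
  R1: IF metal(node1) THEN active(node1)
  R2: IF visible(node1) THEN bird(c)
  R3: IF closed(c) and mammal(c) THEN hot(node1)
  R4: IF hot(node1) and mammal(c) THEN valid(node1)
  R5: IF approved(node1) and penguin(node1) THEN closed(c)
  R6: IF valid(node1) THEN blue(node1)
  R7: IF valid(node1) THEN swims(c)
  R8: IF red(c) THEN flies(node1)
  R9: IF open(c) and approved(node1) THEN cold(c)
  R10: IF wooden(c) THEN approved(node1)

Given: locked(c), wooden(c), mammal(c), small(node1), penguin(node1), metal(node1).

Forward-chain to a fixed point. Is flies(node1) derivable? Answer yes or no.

no

Round 1: R1 [IF metal(node1) THEN active(node1)]; R10 [IF wooden(c) THEN approved(node1)]. New: active(node1), approved(node1).
Round 2: R5 [IF approved(node1) and penguin(node1) THEN closed(c)]. New: closed(c).
Round 3: R3 [IF closed(c) and mammal(c) THEN hot(node1)]. New: hot(node1).
Round 4: R4 [IF hot(node1) and mammal(c) THEN valid(node1)]. New: valid(node1).
Round 5: R6 [IF valid(node1) THEN blue(node1)]; R7 [IF valid(node1) THEN swims(c)]. New: blue(node1), swims(c).
Fixed point reached. flies(node1) is concluded only by R8; R8 needs red(c) (never derived).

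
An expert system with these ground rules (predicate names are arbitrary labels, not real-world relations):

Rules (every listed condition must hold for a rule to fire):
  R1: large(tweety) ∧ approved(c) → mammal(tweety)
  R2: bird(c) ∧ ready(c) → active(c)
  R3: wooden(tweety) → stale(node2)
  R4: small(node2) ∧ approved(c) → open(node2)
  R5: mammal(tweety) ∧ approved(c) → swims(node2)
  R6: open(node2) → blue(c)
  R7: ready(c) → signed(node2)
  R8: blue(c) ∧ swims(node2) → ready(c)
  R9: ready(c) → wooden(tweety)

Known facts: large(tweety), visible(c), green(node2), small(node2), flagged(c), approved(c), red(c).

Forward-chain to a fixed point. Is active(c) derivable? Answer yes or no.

no

Round 1 fires R1, R4, giving mammal(tweety), open(node2).
Round 2 fires R5, R6, giving swims(node2), blue(c).
Round 3 fires R8, giving ready(c).
Round 4 fires R7, R9, giving signed(node2), wooden(tweety).
Round 5 fires R3, giving stale(node2).
Fixed point reached. active(c) is concluded only by R2; R2 needs bird(c) (never derived).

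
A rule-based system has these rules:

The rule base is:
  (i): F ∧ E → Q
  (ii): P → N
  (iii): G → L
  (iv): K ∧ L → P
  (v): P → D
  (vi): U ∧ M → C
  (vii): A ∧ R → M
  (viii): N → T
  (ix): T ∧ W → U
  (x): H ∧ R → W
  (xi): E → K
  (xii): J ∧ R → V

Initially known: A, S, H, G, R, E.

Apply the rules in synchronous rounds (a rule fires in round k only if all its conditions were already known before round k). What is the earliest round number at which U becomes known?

Round 1 fires (iii), (vii), (x), (xi), giving L, M, W, K.
Round 2 fires (iv), giving P.
Round 3 fires (ii), (v), giving N, D.
Round 4 fires (viii), giving T.
Round 5 fires (ix), giving U.
U first appears in round 5.

5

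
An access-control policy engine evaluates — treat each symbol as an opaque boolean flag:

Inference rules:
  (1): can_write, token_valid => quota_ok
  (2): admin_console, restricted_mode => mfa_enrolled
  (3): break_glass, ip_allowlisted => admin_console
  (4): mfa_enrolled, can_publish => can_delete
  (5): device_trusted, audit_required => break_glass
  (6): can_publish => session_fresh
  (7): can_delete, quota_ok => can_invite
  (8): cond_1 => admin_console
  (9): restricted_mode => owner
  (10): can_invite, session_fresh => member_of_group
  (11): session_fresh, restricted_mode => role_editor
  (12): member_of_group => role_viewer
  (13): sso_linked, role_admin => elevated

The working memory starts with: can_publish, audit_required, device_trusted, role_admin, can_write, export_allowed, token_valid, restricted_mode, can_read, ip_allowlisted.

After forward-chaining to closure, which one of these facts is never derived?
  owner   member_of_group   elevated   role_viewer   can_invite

elevated

Round 1 fires (1), (5), (6), (9), giving quota_ok, break_glass, session_fresh, owner.
Round 2 fires (3), (11), giving admin_console, role_editor.
Round 3 fires (2), giving mfa_enrolled.
Round 4 fires (4), giving can_delete.
Round 5 fires (7), giving can_invite.
Round 6 fires (10), giving member_of_group.
Round 7 fires (12), giving role_viewer.
Derived: role_viewer (round 7), member_of_group (round 6), owner (round 1), can_invite (round 5). elevated never appears in any round.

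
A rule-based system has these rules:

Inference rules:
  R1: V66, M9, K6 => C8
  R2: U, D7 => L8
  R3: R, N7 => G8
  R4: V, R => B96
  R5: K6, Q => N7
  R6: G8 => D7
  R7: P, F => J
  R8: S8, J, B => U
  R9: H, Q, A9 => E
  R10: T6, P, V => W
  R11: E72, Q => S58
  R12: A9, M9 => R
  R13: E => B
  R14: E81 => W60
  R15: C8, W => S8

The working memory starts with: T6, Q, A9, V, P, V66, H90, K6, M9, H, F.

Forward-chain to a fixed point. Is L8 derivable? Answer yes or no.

yes

Round 1: R1 [V66, M9, K6 => C8]; R5 [K6, Q => N7]; R7 [P, F => J]; R9 [H, Q, A9 => E]; R10 [T6, P, V => W]; R12 [A9, M9 => R]. Adds C8, N7, J, E, W, R.
Round 2: R3 [R, N7 => G8]; R4 [V, R => B96]; R13 [E => B]; R15 [C8, W => S8]. Adds G8, B96, B, S8.
Round 3: R6 [G8 => D7]; R8 [S8, J, B => U]. Adds D7, U.
Round 4: R2 [U, D7 => L8]. Adds L8.
L8 appears in round 4, so it is derivable.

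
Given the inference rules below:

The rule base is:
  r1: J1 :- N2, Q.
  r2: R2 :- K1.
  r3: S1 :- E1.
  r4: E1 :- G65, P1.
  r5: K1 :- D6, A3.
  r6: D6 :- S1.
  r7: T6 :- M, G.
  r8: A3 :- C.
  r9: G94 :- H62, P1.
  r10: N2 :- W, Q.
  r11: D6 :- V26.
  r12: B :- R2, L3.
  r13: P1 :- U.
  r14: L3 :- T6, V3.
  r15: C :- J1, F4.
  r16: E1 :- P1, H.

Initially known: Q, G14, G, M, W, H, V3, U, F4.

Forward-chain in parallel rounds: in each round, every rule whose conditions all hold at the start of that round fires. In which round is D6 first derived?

4

[1] r7 [T6 :- M, G.]; r10 [N2 :- W, Q.]; r13 [P1 :- U.]. ⇒ new: T6, N2, P1.
[2] r1 [J1 :- N2, Q.]; r14 [L3 :- T6, V3.]; r16 [E1 :- P1, H.]. ⇒ new: J1, L3, E1.
[3] r3 [S1 :- E1.]; r15 [C :- J1, F4.]. ⇒ new: S1, C.
[4] r6 [D6 :- S1.]; r8 [A3 :- C.]. ⇒ new: D6, A3.
D6 first appears in round 4.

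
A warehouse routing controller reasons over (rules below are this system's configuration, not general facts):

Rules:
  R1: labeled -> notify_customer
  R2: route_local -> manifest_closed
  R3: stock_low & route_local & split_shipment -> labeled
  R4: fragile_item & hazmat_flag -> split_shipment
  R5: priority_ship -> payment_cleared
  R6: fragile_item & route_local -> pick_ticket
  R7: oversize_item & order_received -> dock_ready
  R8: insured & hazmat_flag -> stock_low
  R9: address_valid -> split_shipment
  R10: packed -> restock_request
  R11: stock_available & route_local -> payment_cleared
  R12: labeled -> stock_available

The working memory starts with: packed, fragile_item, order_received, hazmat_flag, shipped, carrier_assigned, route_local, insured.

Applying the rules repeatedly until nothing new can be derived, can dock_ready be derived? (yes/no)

no

Round 1 fires R2, R4, R6, R8, R10, giving manifest_closed, split_shipment, pick_ticket, stock_low, restock_request.
Round 2 fires R3, giving labeled.
Round 3 fires R1, R12, giving notify_customer, stock_available.
Round 4 fires R11, giving payment_cleared.
Fixed point reached. dock_ready is concluded only by R7; R7 needs oversize_item (never derived).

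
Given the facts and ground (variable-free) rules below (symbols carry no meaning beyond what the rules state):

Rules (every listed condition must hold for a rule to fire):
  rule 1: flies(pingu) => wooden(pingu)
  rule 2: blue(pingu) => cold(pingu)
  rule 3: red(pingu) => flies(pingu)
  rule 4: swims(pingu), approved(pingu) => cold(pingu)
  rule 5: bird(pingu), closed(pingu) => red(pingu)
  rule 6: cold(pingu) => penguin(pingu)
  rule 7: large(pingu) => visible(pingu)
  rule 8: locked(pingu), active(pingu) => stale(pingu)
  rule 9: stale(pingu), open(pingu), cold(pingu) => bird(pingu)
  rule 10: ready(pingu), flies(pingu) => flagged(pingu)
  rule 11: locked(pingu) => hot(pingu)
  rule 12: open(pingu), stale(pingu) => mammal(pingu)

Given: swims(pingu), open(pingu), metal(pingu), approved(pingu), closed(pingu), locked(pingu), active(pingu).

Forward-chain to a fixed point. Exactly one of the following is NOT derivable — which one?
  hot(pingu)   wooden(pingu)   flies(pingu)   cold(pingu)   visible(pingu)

Round 1: rule 4 [swims(pingu), approved(pingu) => cold(pingu)]; rule 8 [locked(pingu), active(pingu) => stale(pingu)]; rule 11 [locked(pingu) => hot(pingu)]. Adds cold(pingu), stale(pingu), hot(pingu).
Round 2: rule 6 [cold(pingu) => penguin(pingu)]; rule 9 [stale(pingu), open(pingu), cold(pingu) => bird(pingu)]; rule 12 [open(pingu), stale(pingu) => mammal(pingu)]. Adds penguin(pingu), bird(pingu), mammal(pingu).
Round 3: rule 5 [bird(pingu), closed(pingu) => red(pingu)]. Adds red(pingu).
Round 4: rule 3 [red(pingu) => flies(pingu)]. Adds flies(pingu).
Round 5: rule 1 [flies(pingu) => wooden(pingu)]. Adds wooden(pingu).
Derived: wooden(pingu) (round 5), hot(pingu) (round 1), cold(pingu) (round 1), flies(pingu) (round 4). visible(pingu) never appears in any round.

visible(pingu)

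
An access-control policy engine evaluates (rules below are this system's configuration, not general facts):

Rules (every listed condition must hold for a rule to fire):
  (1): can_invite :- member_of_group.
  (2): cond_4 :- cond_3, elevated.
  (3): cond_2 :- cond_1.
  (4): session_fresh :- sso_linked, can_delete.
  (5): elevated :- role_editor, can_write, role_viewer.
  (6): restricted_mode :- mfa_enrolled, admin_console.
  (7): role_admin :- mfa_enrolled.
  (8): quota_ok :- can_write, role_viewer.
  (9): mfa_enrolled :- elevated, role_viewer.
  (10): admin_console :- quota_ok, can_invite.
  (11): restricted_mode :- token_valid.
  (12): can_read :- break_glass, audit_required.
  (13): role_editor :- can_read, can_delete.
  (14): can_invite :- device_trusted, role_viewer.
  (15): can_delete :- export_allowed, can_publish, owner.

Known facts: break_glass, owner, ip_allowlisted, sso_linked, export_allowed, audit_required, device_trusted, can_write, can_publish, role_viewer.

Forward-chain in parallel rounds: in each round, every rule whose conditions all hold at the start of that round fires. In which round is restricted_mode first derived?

5

Round 1 fires (8), (12), (14), (15), giving quota_ok, can_read, can_invite, can_delete.
Round 2 fires (4), (10), (13), giving session_fresh, admin_console, role_editor.
Round 3 fires (5), giving elevated.
Round 4 fires (9), giving mfa_enrolled.
Round 5 fires (6), (7), giving restricted_mode, role_admin.
restricted_mode first appears in round 5.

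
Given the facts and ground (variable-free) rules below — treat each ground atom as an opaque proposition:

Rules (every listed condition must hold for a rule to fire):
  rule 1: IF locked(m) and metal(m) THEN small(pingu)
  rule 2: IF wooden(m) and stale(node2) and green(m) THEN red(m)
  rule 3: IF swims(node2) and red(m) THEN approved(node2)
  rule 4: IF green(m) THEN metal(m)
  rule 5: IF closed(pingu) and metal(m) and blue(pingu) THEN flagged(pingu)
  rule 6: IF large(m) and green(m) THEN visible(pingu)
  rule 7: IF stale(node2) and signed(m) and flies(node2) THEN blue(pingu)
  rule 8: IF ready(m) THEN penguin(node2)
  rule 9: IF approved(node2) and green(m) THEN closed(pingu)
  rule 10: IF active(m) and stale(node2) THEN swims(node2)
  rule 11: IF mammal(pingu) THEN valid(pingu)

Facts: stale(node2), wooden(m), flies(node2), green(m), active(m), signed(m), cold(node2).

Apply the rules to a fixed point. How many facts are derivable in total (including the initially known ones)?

Round 1 fires rule 2, rule 4, rule 7, rule 10, giving red(m), metal(m), blue(pingu), swims(node2).
Round 2 fires rule 3, giving approved(node2).
Round 3 fires rule 9, giving closed(pingu).
Round 4 fires rule 5, giving flagged(pingu).
Closure: {active(m), approved(node2), blue(pingu), closed(pingu), cold(node2), flagged(pingu), flies(node2), green(m), metal(m), red(m), signed(m), stale(node2), swims(node2), wooden(m)} — 14 facts.

14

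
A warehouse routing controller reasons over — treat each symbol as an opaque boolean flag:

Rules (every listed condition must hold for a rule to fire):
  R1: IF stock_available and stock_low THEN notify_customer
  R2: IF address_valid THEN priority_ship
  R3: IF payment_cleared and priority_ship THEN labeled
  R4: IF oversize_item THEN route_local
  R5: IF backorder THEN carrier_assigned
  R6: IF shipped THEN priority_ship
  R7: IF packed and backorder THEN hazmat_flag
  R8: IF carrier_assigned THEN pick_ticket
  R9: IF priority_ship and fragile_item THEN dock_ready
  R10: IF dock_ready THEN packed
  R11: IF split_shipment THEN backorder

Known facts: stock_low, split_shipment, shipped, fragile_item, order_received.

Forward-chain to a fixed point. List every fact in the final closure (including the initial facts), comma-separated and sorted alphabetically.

[1] R6 [IF shipped THEN priority_ship]; R11 [IF split_shipment THEN backorder]. ⇒ new: priority_ship, backorder.
[2] R5 [IF backorder THEN carrier_assigned]; R9 [IF priority_ship and fragile_item THEN dock_ready]. ⇒ new: carrier_assigned, dock_ready.
[3] R8 [IF carrier_assigned THEN pick_ticket]; R10 [IF dock_ready THEN packed]. ⇒ new: pick_ticket, packed.
[4] R7 [IF packed and backorder THEN hazmat_flag]. ⇒ new: hazmat_flag.

backorder, carrier_assigned, dock_ready, fragile_item, hazmat_flag, order_received, packed, pick_ticket, priority_ship, shipped, split_shipment, stock_low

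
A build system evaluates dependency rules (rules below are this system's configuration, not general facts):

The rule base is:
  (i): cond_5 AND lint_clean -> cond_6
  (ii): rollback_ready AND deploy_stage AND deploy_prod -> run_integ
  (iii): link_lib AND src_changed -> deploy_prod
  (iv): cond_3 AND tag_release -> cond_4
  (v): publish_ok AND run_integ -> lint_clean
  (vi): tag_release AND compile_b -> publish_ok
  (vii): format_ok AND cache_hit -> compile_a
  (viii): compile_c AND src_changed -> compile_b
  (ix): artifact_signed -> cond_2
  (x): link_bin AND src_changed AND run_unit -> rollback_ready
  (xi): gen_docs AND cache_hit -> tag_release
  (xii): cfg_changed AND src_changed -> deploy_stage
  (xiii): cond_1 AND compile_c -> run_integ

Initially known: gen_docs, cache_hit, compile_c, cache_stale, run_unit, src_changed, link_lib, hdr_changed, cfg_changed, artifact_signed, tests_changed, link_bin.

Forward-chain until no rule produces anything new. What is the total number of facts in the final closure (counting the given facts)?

21

Round 1: (iii) [link_lib AND src_changed -> deploy_prod]; (viii) [compile_c AND src_changed -> compile_b]; (ix) [artifact_signed -> cond_2]; (x) [link_bin AND src_changed AND run_unit -> rollback_ready]; (xi) [gen_docs AND cache_hit -> tag_release]; (xii) [cfg_changed AND src_changed -> deploy_stage]. New: deploy_prod, compile_b, cond_2, rollback_ready, tag_release, deploy_stage.
Round 2: (ii) [rollback_ready AND deploy_stage AND deploy_prod -> run_integ]; (vi) [tag_release AND compile_b -> publish_ok]. New: run_integ, publish_ok.
Round 3: (v) [publish_ok AND run_integ -> lint_clean]. New: lint_clean.
Closure: {artifact_signed, cache_hit, cache_stale, cfg_changed, compile_b, compile_c, cond_2, deploy_prod, deploy_stage, gen_docs, hdr_changed, link_bin, link_lib, lint_clean, publish_ok, rollback_ready, run_integ, run_unit, src_changed, tag_release, tests_changed} — 21 facts.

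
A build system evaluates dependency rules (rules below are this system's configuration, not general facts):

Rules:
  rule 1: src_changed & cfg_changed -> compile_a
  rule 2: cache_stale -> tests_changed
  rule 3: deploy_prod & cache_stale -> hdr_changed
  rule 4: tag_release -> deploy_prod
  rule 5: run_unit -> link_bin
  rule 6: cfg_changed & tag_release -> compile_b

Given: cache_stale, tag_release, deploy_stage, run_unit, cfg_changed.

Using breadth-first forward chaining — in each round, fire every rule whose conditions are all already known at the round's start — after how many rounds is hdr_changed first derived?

Round 1 fires rule 2, rule 4, rule 5, rule 6, giving tests_changed, deploy_prod, link_bin, compile_b.
Round 2 fires rule 3, giving hdr_changed.
hdr_changed first appears in round 2.

2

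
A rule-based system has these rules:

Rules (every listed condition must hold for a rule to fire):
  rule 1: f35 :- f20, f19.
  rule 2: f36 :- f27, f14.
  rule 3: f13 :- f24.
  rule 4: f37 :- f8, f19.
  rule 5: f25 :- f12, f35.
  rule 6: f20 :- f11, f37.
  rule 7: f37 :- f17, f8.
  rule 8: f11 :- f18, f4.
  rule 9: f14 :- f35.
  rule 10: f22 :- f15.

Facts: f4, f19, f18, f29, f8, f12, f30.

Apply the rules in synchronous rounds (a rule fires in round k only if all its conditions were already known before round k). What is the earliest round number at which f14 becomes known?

4

Round 1 fires rule 4, rule 8, giving f37, f11.
Round 2 fires rule 6, giving f20.
Round 3 fires rule 1, giving f35.
Round 4 fires rule 5, rule 9, giving f25, f14.
f14 first appears in round 4.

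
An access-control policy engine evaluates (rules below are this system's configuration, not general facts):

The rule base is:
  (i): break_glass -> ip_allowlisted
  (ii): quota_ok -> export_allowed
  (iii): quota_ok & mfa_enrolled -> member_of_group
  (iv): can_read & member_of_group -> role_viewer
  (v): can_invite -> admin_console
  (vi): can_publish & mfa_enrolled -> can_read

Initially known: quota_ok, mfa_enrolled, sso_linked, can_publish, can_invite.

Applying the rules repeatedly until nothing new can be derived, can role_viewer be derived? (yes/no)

[1] (ii) [quota_ok -> export_allowed]; (iii) [quota_ok & mfa_enrolled -> member_of_group]; (v) [can_invite -> admin_console]; (vi) [can_publish & mfa_enrolled -> can_read]. ⇒ new: export_allowed, member_of_group, admin_console, can_read.
[2] (iv) [can_read & member_of_group -> role_viewer]. ⇒ new: role_viewer.
role_viewer appears in round 2, so it is derivable.

yes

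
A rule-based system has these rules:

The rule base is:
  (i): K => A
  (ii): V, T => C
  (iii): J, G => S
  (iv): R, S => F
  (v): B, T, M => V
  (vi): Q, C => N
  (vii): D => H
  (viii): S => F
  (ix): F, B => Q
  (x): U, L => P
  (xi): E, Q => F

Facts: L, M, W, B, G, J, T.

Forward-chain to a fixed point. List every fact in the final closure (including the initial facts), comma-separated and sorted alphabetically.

Round 1: (iii) [J, G => S]; (v) [B, T, M => V]. Adds S, V.
Round 2: (ii) [V, T => C]; (viii) [S => F]. Adds C, F.
Round 3: (ix) [F, B => Q]. Adds Q.
Round 4: (vi) [Q, C => N]. Adds N.

B, C, F, G, J, L, M, N, Q, S, T, V, W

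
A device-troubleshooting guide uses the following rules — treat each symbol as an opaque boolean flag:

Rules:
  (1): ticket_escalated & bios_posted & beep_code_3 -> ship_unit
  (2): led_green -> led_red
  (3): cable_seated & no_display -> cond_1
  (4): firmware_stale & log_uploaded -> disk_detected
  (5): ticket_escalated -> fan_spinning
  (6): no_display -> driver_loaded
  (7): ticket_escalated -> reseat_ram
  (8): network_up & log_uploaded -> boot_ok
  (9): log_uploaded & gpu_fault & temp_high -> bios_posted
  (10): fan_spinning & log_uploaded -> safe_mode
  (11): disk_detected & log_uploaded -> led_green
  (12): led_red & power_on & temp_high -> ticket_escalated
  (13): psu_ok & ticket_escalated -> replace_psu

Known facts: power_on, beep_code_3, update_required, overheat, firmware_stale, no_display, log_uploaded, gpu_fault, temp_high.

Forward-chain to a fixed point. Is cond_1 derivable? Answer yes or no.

no

Round 1: (4) [firmware_stale & log_uploaded -> disk_detected]; (6) [no_display -> driver_loaded]; (9) [log_uploaded & gpu_fault & temp_high -> bios_posted]. New: disk_detected, driver_loaded, bios_posted.
Round 2: (11) [disk_detected & log_uploaded -> led_green]. New: led_green.
Round 3: (2) [led_green -> led_red]. New: led_red.
Round 4: (12) [led_red & power_on & temp_high -> ticket_escalated]. New: ticket_escalated.
Round 5: (1) [ticket_escalated & bios_posted & beep_code_3 -> ship_unit]; (5) [ticket_escalated -> fan_spinning]; (7) [ticket_escalated -> reseat_ram]. New: ship_unit, fan_spinning, reseat_ram.
Round 6: (10) [fan_spinning & log_uploaded -> safe_mode]. New: safe_mode.
Fixed point reached. cond_1 is concluded only by (3); (3) needs cable_seated (never derived).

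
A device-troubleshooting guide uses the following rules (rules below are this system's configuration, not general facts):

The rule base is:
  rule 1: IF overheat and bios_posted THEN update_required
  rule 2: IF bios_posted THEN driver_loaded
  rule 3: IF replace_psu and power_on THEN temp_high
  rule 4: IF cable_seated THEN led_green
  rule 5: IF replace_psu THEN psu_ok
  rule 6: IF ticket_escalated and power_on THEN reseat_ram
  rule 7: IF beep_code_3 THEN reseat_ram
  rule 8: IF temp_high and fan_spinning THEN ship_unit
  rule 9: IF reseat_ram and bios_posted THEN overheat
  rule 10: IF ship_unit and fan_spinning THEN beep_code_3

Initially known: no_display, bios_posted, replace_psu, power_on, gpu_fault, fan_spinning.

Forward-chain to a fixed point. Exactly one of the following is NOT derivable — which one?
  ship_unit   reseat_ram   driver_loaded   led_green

led_green

Round 1: rule 2 [IF bios_posted THEN driver_loaded]; rule 3 [IF replace_psu and power_on THEN temp_high]; rule 5 [IF replace_psu THEN psu_ok]. Adds driver_loaded, temp_high, psu_ok.
Round 2: rule 8 [IF temp_high and fan_spinning THEN ship_unit]. Adds ship_unit.
Round 3: rule 10 [IF ship_unit and fan_spinning THEN beep_code_3]. Adds beep_code_3.
Round 4: rule 7 [IF beep_code_3 THEN reseat_ram]. Adds reseat_ram.
Round 5: rule 9 [IF reseat_ram and bios_posted THEN overheat]. Adds overheat.
Round 6: rule 1 [IF overheat and bios_posted THEN update_required]. Adds update_required.
Derived: ship_unit (round 2), reseat_ram (round 4), driver_loaded (round 1). led_green never appears in any round.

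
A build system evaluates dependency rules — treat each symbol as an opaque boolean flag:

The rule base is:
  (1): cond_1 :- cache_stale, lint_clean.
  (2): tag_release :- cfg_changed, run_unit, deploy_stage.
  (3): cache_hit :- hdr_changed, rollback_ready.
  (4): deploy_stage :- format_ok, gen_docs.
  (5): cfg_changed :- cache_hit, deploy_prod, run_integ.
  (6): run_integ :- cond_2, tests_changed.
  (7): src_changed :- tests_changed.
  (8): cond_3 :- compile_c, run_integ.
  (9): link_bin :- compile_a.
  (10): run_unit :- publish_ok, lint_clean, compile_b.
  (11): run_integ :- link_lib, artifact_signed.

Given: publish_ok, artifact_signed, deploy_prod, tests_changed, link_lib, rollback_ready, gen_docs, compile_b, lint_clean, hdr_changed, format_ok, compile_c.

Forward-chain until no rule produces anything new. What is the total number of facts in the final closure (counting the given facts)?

20

Round 1 fires (3), (4), (7), (10), (11), giving cache_hit, deploy_stage, src_changed, run_unit, run_integ.
Round 2 fires (5), (8), giving cfg_changed, cond_3.
Round 3 fires (2), giving tag_release.
Closure: {artifact_signed, cache_hit, cfg_changed, compile_b, compile_c, cond_3, deploy_prod, deploy_stage, format_ok, gen_docs, hdr_changed, link_lib, lint_clean, publish_ok, rollback_ready, run_integ, run_unit, src_changed, tag_release, tests_changed} — 20 facts.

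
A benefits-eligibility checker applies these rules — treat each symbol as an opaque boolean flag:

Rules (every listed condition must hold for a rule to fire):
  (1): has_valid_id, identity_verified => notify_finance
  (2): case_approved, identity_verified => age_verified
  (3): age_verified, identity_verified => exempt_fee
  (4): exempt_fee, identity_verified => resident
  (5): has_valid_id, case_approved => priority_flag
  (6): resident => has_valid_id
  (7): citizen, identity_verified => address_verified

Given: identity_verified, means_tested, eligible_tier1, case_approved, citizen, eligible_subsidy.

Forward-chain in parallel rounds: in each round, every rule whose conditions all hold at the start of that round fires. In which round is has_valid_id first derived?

4

Round 1 fires (2), (7), giving age_verified, address_verified.
Round 2 fires (3), giving exempt_fee.
Round 3 fires (4), giving resident.
Round 4 fires (6), giving has_valid_id.
has_valid_id first appears in round 4.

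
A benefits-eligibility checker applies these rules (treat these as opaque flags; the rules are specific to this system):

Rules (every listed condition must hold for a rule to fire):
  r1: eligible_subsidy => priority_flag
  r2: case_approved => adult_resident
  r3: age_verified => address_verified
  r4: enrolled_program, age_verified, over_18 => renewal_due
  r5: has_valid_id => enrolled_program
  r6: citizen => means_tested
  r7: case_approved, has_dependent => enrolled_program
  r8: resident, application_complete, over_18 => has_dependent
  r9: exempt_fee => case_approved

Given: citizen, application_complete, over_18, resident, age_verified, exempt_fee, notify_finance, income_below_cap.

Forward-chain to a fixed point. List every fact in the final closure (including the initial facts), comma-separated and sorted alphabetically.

Round 1: r3 [age_verified => address_verified]; r6 [citizen => means_tested]; r8 [resident, application_complete, over_18 => has_dependent]; r9 [exempt_fee => case_approved]. New: address_verified, means_tested, has_dependent, case_approved.
Round 2: r2 [case_approved => adult_resident]; r7 [case_approved, has_dependent => enrolled_program]. New: adult_resident, enrolled_program.
Round 3: r4 [enrolled_program, age_verified, over_18 => renewal_due]. New: renewal_due.

address_verified, adult_resident, age_verified, application_complete, case_approved, citizen, enrolled_program, exempt_fee, has_dependent, income_below_cap, means_tested, notify_finance, over_18, renewal_due, resident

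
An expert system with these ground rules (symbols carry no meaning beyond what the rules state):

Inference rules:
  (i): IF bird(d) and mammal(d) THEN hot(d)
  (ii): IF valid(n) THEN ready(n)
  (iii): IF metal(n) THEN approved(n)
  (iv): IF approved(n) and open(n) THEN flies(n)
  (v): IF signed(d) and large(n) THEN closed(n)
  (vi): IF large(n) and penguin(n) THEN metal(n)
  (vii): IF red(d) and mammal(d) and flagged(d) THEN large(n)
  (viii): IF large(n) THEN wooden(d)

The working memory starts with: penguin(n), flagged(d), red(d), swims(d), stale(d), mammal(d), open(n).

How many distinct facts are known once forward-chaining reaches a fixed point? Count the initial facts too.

Round 1 fires (vii), giving large(n).
Round 2 fires (vi), (viii), giving metal(n), wooden(d).
Round 3 fires (iii), giving approved(n).
Round 4 fires (iv), giving flies(n).
Closure: {approved(n), flagged(d), flies(n), large(n), mammal(d), metal(n), open(n), penguin(n), red(d), stale(d), swims(d), wooden(d)} — 12 facts.

12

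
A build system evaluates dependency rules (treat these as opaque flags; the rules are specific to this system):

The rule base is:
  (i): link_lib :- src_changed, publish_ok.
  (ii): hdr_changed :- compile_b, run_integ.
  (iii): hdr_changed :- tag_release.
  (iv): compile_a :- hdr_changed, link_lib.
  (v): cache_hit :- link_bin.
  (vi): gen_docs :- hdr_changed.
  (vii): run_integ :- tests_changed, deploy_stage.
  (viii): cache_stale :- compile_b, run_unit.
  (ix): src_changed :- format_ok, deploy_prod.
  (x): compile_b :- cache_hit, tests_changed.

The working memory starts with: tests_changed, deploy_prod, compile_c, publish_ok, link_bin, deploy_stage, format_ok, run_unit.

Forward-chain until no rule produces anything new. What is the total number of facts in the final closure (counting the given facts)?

17

Round 1: (v) [cache_hit :- link_bin.]; (vii) [run_integ :- tests_changed, deploy_stage.]; (ix) [src_changed :- format_ok, deploy_prod.]. Adds cache_hit, run_integ, src_changed.
Round 2: (i) [link_lib :- src_changed, publish_ok.]; (x) [compile_b :- cache_hit, tests_changed.]. Adds link_lib, compile_b.
Round 3: (ii) [hdr_changed :- compile_b, run_integ.]; (viii) [cache_stale :- compile_b, run_unit.]. Adds hdr_changed, cache_stale.
Round 4: (iv) [compile_a :- hdr_changed, link_lib.]; (vi) [gen_docs :- hdr_changed.]. Adds compile_a, gen_docs.
Closure: {cache_hit, cache_stale, compile_a, compile_b, compile_c, deploy_prod, deploy_stage, format_ok, gen_docs, hdr_changed, link_bin, link_lib, publish_ok, run_integ, run_unit, src_changed, tests_changed} — 17 facts.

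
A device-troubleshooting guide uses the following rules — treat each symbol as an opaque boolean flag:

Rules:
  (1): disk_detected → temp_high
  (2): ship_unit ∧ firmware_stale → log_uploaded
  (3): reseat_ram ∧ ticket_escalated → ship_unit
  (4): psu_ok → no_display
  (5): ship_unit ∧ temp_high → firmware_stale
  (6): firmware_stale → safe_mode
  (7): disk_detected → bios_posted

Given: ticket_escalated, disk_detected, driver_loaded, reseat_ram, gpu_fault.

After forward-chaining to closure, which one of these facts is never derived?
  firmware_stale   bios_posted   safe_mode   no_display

no_display

Round 1: (1) [disk_detected → temp_high]; (3) [reseat_ram ∧ ticket_escalated → ship_unit]; (7) [disk_detected → bios_posted]. Adds temp_high, ship_unit, bios_posted.
Round 2: (5) [ship_unit ∧ temp_high → firmware_stale]. Adds firmware_stale.
Round 3: (2) [ship_unit ∧ firmware_stale → log_uploaded]; (6) [firmware_stale → safe_mode]. Adds log_uploaded, safe_mode.
Derived: safe_mode (round 3), firmware_stale (round 2), bios_posted (round 1). no_display never appears in any round.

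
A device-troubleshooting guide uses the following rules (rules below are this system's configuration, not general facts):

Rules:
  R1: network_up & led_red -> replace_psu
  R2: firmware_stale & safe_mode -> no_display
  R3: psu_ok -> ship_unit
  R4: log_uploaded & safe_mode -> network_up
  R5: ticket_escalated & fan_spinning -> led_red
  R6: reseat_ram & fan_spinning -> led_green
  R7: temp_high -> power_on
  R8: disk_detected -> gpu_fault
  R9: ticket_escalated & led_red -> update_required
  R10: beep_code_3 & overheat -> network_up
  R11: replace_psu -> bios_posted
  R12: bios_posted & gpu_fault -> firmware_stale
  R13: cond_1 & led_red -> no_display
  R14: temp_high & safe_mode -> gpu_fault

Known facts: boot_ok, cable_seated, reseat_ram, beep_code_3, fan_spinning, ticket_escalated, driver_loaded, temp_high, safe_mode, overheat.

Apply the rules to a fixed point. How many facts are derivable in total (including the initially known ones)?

20

Round 1: R5 [ticket_escalated & fan_spinning -> led_red]; R6 [reseat_ram & fan_spinning -> led_green]; R7 [temp_high -> power_on]; R10 [beep_code_3 & overheat -> network_up]; R14 [temp_high & safe_mode -> gpu_fault]. Adds led_red, led_green, power_on, network_up, gpu_fault.
Round 2: R1 [network_up & led_red -> replace_psu]; R9 [ticket_escalated & led_red -> update_required]. Adds replace_psu, update_required.
Round 3: R11 [replace_psu -> bios_posted]. Adds bios_posted.
Round 4: R12 [bios_posted & gpu_fault -> firmware_stale]. Adds firmware_stale.
Round 5: R2 [firmware_stale & safe_mode -> no_display]. Adds no_display.
Closure: {beep_code_3, bios_posted, boot_ok, cable_seated, driver_loaded, fan_spinning, firmware_stale, gpu_fault, led_green, led_red, network_up, no_display, overheat, power_on, replace_psu, reseat_ram, safe_mode, temp_high, ticket_escalated, update_required} — 20 facts.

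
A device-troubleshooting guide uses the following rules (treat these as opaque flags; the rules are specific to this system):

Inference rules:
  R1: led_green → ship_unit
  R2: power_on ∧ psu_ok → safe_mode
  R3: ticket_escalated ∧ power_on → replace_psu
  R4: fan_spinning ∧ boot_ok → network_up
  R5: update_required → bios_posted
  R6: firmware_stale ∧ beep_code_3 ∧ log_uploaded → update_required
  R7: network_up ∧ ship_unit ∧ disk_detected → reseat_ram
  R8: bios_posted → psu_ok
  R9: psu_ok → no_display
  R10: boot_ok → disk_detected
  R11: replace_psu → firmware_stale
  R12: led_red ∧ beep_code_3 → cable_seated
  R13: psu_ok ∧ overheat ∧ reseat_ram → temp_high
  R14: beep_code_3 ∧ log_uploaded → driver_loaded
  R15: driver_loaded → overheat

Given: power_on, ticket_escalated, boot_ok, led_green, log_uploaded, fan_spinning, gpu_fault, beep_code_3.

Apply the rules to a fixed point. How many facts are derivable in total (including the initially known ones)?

Round 1: R1 [led_green → ship_unit]; R3 [ticket_escalated ∧ power_on → replace_psu]; R4 [fan_spinning ∧ boot_ok → network_up]; R10 [boot_ok → disk_detected]; R14 [beep_code_3 ∧ log_uploaded → driver_loaded]. Adds ship_unit, replace_psu, network_up, disk_detected, driver_loaded.
Round 2: R7 [network_up ∧ ship_unit ∧ disk_detected → reseat_ram]; R11 [replace_psu → firmware_stale]; R15 [driver_loaded → overheat]. Adds reseat_ram, firmware_stale, overheat.
Round 3: R6 [firmware_stale ∧ beep_code_3 ∧ log_uploaded → update_required]. Adds update_required.
Round 4: R5 [update_required → bios_posted]. Adds bios_posted.
Round 5: R8 [bios_posted → psu_ok]. Adds psu_ok.
Round 6: R2 [power_on ∧ psu_ok → safe_mode]; R9 [psu_ok → no_display]; R13 [psu_ok ∧ overheat ∧ reseat_ram → temp_high]. Adds safe_mode, no_display, temp_high.
Closure: {beep_code_3, bios_posted, boot_ok, disk_detected, driver_loaded, fan_spinning, firmware_stale, gpu_fault, led_green, log_uploaded, network_up, no_display, overheat, power_on, psu_ok, replace_psu, reseat_ram, safe_mode, ship_unit, temp_high, ticket_escalated, update_required} — 22 facts.

22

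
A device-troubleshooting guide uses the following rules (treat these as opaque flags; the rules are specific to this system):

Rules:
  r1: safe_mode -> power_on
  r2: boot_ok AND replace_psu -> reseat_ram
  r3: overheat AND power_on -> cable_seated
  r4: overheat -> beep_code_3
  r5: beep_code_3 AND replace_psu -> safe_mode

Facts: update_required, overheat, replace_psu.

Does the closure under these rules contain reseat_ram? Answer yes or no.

no

Round 1 — r4, derive beep_code_3.
Round 2 — r5, derive safe_mode.
Round 3 — r1, derive power_on.
Round 4 — r3, derive cable_seated.
Fixed point reached. reseat_ram is concluded only by r2; r2 needs boot_ok (never derived).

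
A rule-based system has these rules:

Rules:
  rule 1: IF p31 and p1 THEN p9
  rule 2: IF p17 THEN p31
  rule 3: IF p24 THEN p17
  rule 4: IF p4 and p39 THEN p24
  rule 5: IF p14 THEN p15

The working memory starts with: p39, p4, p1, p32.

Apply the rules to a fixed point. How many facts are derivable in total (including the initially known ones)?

8

[1] rule 4 [IF p4 and p39 THEN p24]. ⇒ new: p24.
[2] rule 3 [IF p24 THEN p17]. ⇒ new: p17.
[3] rule 2 [IF p17 THEN p31]. ⇒ new: p31.
[4] rule 1 [IF p31 and p1 THEN p9]. ⇒ new: p9.
Closure: {p1, p17, p24, p31, p32, p39, p4, p9} — 8 facts.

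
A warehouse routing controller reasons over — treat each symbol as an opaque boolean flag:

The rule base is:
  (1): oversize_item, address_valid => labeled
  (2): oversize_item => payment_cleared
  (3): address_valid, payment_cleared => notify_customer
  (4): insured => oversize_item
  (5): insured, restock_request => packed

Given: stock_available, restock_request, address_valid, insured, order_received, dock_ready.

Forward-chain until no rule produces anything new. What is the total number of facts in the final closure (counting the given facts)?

Round 1 fires (4), (5), giving oversize_item, packed.
Round 2 fires (1), (2), giving labeled, payment_cleared.
Round 3 fires (3), giving notify_customer.
Closure: {address_valid, dock_ready, insured, labeled, notify_customer, order_received, oversize_item, packed, payment_cleared, restock_request, stock_available} — 11 facts.

11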